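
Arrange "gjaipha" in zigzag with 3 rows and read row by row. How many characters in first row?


Zigzag "gjaipha" into 3 rows:
Placing characters:
  'g' => row 0
  'j' => row 1
  'a' => row 2
  'i' => row 1
  'p' => row 0
  'h' => row 1
  'a' => row 2
Rows:
  Row 0: "gp"
  Row 1: "jih"
  Row 2: "aa"
First row length: 2

2


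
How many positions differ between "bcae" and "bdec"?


Comparing "bcae" and "bdec" position by position:
  Position 0: 'b' vs 'b' => same
  Position 1: 'c' vs 'd' => DIFFER
  Position 2: 'a' vs 'e' => DIFFER
  Position 3: 'e' vs 'c' => DIFFER
Positions that differ: 3

3


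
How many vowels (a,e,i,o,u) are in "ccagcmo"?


Input: ccagcmo
Checking each character:
  'c' at position 0: consonant
  'c' at position 1: consonant
  'a' at position 2: vowel (running total: 1)
  'g' at position 3: consonant
  'c' at position 4: consonant
  'm' at position 5: consonant
  'o' at position 6: vowel (running total: 2)
Total vowels: 2

2


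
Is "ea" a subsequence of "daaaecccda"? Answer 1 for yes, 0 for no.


Check if "ea" is a subsequence of "daaaecccda"
Greedy scan:
  Position 0 ('d'): no match needed
  Position 1 ('a'): no match needed
  Position 2 ('a'): no match needed
  Position 3 ('a'): no match needed
  Position 4 ('e'): matches sub[0] = 'e'
  Position 5 ('c'): no match needed
  Position 6 ('c'): no match needed
  Position 7 ('c'): no match needed
  Position 8 ('d'): no match needed
  Position 9 ('a'): matches sub[1] = 'a'
All 2 characters matched => is a subsequence

1


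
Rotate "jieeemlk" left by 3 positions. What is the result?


Input: "jieeemlk", rotate left by 3
First 3 characters: "jie"
Remaining characters: "eemlk"
Concatenate remaining + first: "eemlk" + "jie" = "eemlkjie"

eemlkjie


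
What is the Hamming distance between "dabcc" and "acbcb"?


Comparing "dabcc" and "acbcb" position by position:
  Position 0: 'd' vs 'a' => differ
  Position 1: 'a' vs 'c' => differ
  Position 2: 'b' vs 'b' => same
  Position 3: 'c' vs 'c' => same
  Position 4: 'c' vs 'b' => differ
Total differences (Hamming distance): 3

3


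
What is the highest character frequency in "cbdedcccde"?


Input: cbdedcccde
Character counts:
  'b': 1
  'c': 4
  'd': 3
  'e': 2
Maximum frequency: 4

4


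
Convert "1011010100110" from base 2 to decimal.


Input: "1011010100110" in base 2
Positional expansion:
  Digit '1' (value 1) x 2^12 = 4096
  Digit '0' (value 0) x 2^11 = 0
  Digit '1' (value 1) x 2^10 = 1024
  Digit '1' (value 1) x 2^9 = 512
  Digit '0' (value 0) x 2^8 = 0
  Digit '1' (value 1) x 2^7 = 128
  Digit '0' (value 0) x 2^6 = 0
  Digit '1' (value 1) x 2^5 = 32
  Digit '0' (value 0) x 2^4 = 0
  Digit '0' (value 0) x 2^3 = 0
  Digit '1' (value 1) x 2^2 = 4
  Digit '1' (value 1) x 2^1 = 2
  Digit '0' (value 0) x 2^0 = 0
Sum = 5798

5798


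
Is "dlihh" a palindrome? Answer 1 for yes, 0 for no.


Input: dlihh
Reversed: hhild
  Compare pos 0 ('d') with pos 4 ('h'): MISMATCH
  Compare pos 1 ('l') with pos 3 ('h'): MISMATCH
Result: not a palindrome

0


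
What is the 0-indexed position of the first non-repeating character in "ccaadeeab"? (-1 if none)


Input: ccaadeeab
Character frequencies:
  'a': 3
  'b': 1
  'c': 2
  'd': 1
  'e': 2
Scanning left to right for freq == 1:
  Position 0 ('c'): freq=2, skip
  Position 1 ('c'): freq=2, skip
  Position 2 ('a'): freq=3, skip
  Position 3 ('a'): freq=3, skip
  Position 4 ('d'): unique! => answer = 4

4


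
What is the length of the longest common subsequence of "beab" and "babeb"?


LCS of "beab" and "babeb"
DP table:
           b    a    b    e    b
      0    0    0    0    0    0
  b   0    1    1    1    1    1
  e   0    1    1    1    2    2
  a   0    1    2    2    2    2
  b   0    1    2    3    3    3
LCS length = dp[4][5] = 3

3


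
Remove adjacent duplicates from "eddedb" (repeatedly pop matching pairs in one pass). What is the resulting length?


Input: eddedb
Stack-based adjacent duplicate removal:
  Read 'e': push. Stack: e
  Read 'd': push. Stack: ed
  Read 'd': matches stack top 'd' => pop. Stack: e
  Read 'e': matches stack top 'e' => pop. Stack: (empty)
  Read 'd': push. Stack: d
  Read 'b': push. Stack: db
Final stack: "db" (length 2)

2


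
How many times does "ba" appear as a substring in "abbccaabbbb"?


Searching for "ba" in "abbccaabbbb"
Scanning each position:
  Position 0: "ab" => no
  Position 1: "bb" => no
  Position 2: "bc" => no
  Position 3: "cc" => no
  Position 4: "ca" => no
  Position 5: "aa" => no
  Position 6: "ab" => no
  Position 7: "bb" => no
  Position 8: "bb" => no
  Position 9: "bb" => no
Total occurrences: 0

0


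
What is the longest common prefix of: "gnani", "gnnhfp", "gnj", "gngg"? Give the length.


Words: gnani, gnnhfp, gnj, gngg
  Position 0: all 'g' => match
  Position 1: all 'n' => match
  Position 2: ('a', 'n', 'j', 'g') => mismatch, stop
LCP = "gn" (length 2)

2


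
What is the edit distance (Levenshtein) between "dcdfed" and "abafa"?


Computing edit distance: "dcdfed" -> "abafa"
DP table:
           a    b    a    f    a
      0    1    2    3    4    5
  d   1    1    2    3    4    5
  c   2    2    2    3    4    5
  d   3    3    3    3    4    5
  f   4    4    4    4    3    4
  e   5    5    5    5    4    4
  d   6    6    6    6    5    5
Edit distance = dp[6][5] = 5

5


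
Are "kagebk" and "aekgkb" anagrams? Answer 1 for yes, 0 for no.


Strings: "kagebk", "aekgkb"
Sorted first:  abegkk
Sorted second: abegkk
Sorted forms match => anagrams

1


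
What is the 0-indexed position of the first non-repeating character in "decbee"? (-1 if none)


Input: decbee
Character frequencies:
  'b': 1
  'c': 1
  'd': 1
  'e': 3
Scanning left to right for freq == 1:
  Position 0 ('d'): unique! => answer = 0

0


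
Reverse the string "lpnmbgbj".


Input: lpnmbgbj
Reading characters right to left:
  Position 7: 'j'
  Position 6: 'b'
  Position 5: 'g'
  Position 4: 'b'
  Position 3: 'm'
  Position 2: 'n'
  Position 1: 'p'
  Position 0: 'l'
Reversed: jbgbmnpl

jbgbmnpl


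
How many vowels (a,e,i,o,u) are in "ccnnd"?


Input: ccnnd
Checking each character:
  'c' at position 0: consonant
  'c' at position 1: consonant
  'n' at position 2: consonant
  'n' at position 3: consonant
  'd' at position 4: consonant
Total vowels: 0

0


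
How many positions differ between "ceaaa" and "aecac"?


Comparing "ceaaa" and "aecac" position by position:
  Position 0: 'c' vs 'a' => DIFFER
  Position 1: 'e' vs 'e' => same
  Position 2: 'a' vs 'c' => DIFFER
  Position 3: 'a' vs 'a' => same
  Position 4: 'a' vs 'c' => DIFFER
Positions that differ: 3

3


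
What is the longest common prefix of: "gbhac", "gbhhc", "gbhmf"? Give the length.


Words: gbhac, gbhhc, gbhmf
  Position 0: all 'g' => match
  Position 1: all 'b' => match
  Position 2: all 'h' => match
  Position 3: ('a', 'h', 'm') => mismatch, stop
LCP = "gbh" (length 3)

3


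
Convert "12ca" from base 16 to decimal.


Input: "12ca" in base 16
Positional expansion:
  Digit '1' (value 1) x 16^3 = 4096
  Digit '2' (value 2) x 16^2 = 512
  Digit 'c' (value 12) x 16^1 = 192
  Digit 'a' (value 10) x 16^0 = 10
Sum = 4810

4810


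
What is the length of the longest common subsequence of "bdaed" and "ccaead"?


LCS of "bdaed" and "ccaead"
DP table:
           c    c    a    e    a    d
      0    0    0    0    0    0    0
  b   0    0    0    0    0    0    0
  d   0    0    0    0    0    0    1
  a   0    0    0    1    1    1    1
  e   0    0    0    1    2    2    2
  d   0    0    0    1    2    2    3
LCS length = dp[5][6] = 3

3


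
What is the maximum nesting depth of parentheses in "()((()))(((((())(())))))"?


Input: "()((()))(((((())(())))))"
Tracking depth:
  Position 0 '(': depth becomes 1
  Position 1 ')': depth becomes 0
  Position 2 '(': depth becomes 1
  Position 3 '(': depth becomes 2
  Position 4 '(': depth becomes 3
  Position 5 ')': depth becomes 2
  Position 6 ')': depth becomes 1
  Position 7 ')': depth becomes 0
  Position 8 '(': depth becomes 1
  Position 9 '(': depth becomes 2
  Position 10 '(': depth becomes 3
  Position 11 '(': depth becomes 4
  Position 12 '(': depth becomes 5
  Position 13 '(': depth becomes 6
  Position 14 ')': depth becomes 5
  Position 15 ')': depth becomes 4
  Position 16 '(': depth becomes 5
  Position 17 '(': depth becomes 6
  Position 18 ')': depth becomes 5
  Position 19 ')': depth becomes 4
  Position 20 ')': depth becomes 3
  Position 21 ')': depth becomes 2
  Position 22 ')': depth becomes 1
  Position 23 ')': depth becomes 0
Maximum depth reached: 6

6


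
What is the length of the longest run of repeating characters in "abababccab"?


Input: "abababccab"
Scanning for longest run:
  Position 1 ('b'): new char, reset run to 1
  Position 2 ('a'): new char, reset run to 1
  Position 3 ('b'): new char, reset run to 1
  Position 4 ('a'): new char, reset run to 1
  Position 5 ('b'): new char, reset run to 1
  Position 6 ('c'): new char, reset run to 1
  Position 7 ('c'): continues run of 'c', length=2
  Position 8 ('a'): new char, reset run to 1
  Position 9 ('b'): new char, reset run to 1
Longest run: 'c' with length 2

2


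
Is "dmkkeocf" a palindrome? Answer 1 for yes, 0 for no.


Input: dmkkeocf
Reversed: fcoekkmd
  Compare pos 0 ('d') with pos 7 ('f'): MISMATCH
  Compare pos 1 ('m') with pos 6 ('c'): MISMATCH
  Compare pos 2 ('k') with pos 5 ('o'): MISMATCH
  Compare pos 3 ('k') with pos 4 ('e'): MISMATCH
Result: not a palindrome

0


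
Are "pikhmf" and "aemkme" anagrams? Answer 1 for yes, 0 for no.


Strings: "pikhmf", "aemkme"
Sorted first:  fhikmp
Sorted second: aeekmm
Differ at position 0: 'f' vs 'a' => not anagrams

0


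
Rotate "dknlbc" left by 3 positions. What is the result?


Input: "dknlbc", rotate left by 3
First 3 characters: "dkn"
Remaining characters: "lbc"
Concatenate remaining + first: "lbc" + "dkn" = "lbcdkn"

lbcdkn


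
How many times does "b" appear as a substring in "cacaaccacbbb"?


Searching for "b" in "cacaaccacbbb"
Scanning each position:
  Position 0: "c" => no
  Position 1: "a" => no
  Position 2: "c" => no
  Position 3: "a" => no
  Position 4: "a" => no
  Position 5: "c" => no
  Position 6: "c" => no
  Position 7: "a" => no
  Position 8: "c" => no
  Position 9: "b" => MATCH
  Position 10: "b" => MATCH
  Position 11: "b" => MATCH
Total occurrences: 3

3


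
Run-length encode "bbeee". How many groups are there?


Input: bbeee
Scanning for consecutive runs:
  Group 1: 'b' x 2 (positions 0-1)
  Group 2: 'e' x 3 (positions 2-4)
Total groups: 2

2


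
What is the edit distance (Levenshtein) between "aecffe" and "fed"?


Computing edit distance: "aecffe" -> "fed"
DP table:
           f    e    d
      0    1    2    3
  a   1    1    2    3
  e   2    2    1    2
  c   3    3    2    2
  f   4    3    3    3
  f   5    4    4    4
  e   6    5    4    5
Edit distance = dp[6][3] = 5

5


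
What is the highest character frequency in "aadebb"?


Input: aadebb
Character counts:
  'a': 2
  'b': 2
  'd': 1
  'e': 1
Maximum frequency: 2

2


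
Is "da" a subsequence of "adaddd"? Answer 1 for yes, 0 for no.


Check if "da" is a subsequence of "adaddd"
Greedy scan:
  Position 0 ('a'): no match needed
  Position 1 ('d'): matches sub[0] = 'd'
  Position 2 ('a'): matches sub[1] = 'a'
  Position 3 ('d'): no match needed
  Position 4 ('d'): no match needed
  Position 5 ('d'): no match needed
All 2 characters matched => is a subsequence

1


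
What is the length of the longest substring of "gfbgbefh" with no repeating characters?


Input: "gfbgbefh"
Sliding window (track last position of each char):
  Position 0 ('g'): window [0,0] length 1 -- new best
  Position 1 ('f'): window [0,1] length 2 -- new best
  Position 2 ('b'): window [0,2] length 3 -- new best
  Position 3 ('g'): repeat (last at 0), move window start to 1
  Position 3 ('g'): window [1,3] length 3
  Position 4 ('b'): repeat (last at 2), move window start to 3
  Position 4 ('b'): window [3,4] length 2
  Position 5 ('e'): window [3,5] length 3
  Position 6 ('f'): window [3,6] length 4 -- new best
  Position 7 ('h'): window [3,7] length 5 -- new best
Longest substring with no repeats: "gbefh" with length 5

5


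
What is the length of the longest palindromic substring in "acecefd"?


Input: "acecefd"
Checking substrings for palindromes:
  [1:4] "cec" (len 3) => palindrome
  [2:5] "ece" (len 3) => palindrome
Longest palindromic substring: "cec" with length 3

3


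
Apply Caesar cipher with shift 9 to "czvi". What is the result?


Caesar cipher: shift "czvi" by 9
  'c' (pos 2) + 9 = pos 11 = 'l'
  'z' (pos 25) + 9 = pos 8 = 'i'
  'v' (pos 21) + 9 = pos 4 = 'e'
  'i' (pos 8) + 9 = pos 17 = 'r'
Result: lier

lier


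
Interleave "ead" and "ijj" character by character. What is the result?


Interleaving "ead" and "ijj":
  Position 0: 'e' from first, 'i' from second => "ei"
  Position 1: 'a' from first, 'j' from second => "aj"
  Position 2: 'd' from first, 'j' from second => "dj"
Result: eiajdj

eiajdj


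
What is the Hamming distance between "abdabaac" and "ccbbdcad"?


Comparing "abdabaac" and "ccbbdcad" position by position:
  Position 0: 'a' vs 'c' => differ
  Position 1: 'b' vs 'c' => differ
  Position 2: 'd' vs 'b' => differ
  Position 3: 'a' vs 'b' => differ
  Position 4: 'b' vs 'd' => differ
  Position 5: 'a' vs 'c' => differ
  Position 6: 'a' vs 'a' => same
  Position 7: 'c' vs 'd' => differ
Total differences (Hamming distance): 7

7


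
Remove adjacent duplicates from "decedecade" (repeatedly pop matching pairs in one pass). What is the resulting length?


Input: decedecade
Stack-based adjacent duplicate removal:
  Read 'd': push. Stack: d
  Read 'e': push. Stack: de
  Read 'c': push. Stack: dec
  Read 'e': push. Stack: dece
  Read 'd': push. Stack: deced
  Read 'e': push. Stack: decede
  Read 'c': push. Stack: decedec
  Read 'a': push. Stack: decedeca
  Read 'd': push. Stack: decedecad
  Read 'e': push. Stack: decedecade
Final stack: "decedecade" (length 10)

10


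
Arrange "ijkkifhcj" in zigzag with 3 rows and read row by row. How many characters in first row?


Zigzag "ijkkifhcj" into 3 rows:
Placing characters:
  'i' => row 0
  'j' => row 1
  'k' => row 2
  'k' => row 1
  'i' => row 0
  'f' => row 1
  'h' => row 2
  'c' => row 1
  'j' => row 0
Rows:
  Row 0: "iij"
  Row 1: "jkfc"
  Row 2: "kh"
First row length: 3

3


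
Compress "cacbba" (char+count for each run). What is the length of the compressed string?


Input: cacbba
Runs:
  'c' x 1 => "c1"
  'a' x 1 => "a1"
  'c' x 1 => "c1"
  'b' x 2 => "b2"
  'a' x 1 => "a1"
Compressed: "c1a1c1b2a1"
Compressed length: 10

10


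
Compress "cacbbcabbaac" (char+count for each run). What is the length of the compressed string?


Input: cacbbcabbaac
Runs:
  'c' x 1 => "c1"
  'a' x 1 => "a1"
  'c' x 1 => "c1"
  'b' x 2 => "b2"
  'c' x 1 => "c1"
  'a' x 1 => "a1"
  'b' x 2 => "b2"
  'a' x 2 => "a2"
  'c' x 1 => "c1"
Compressed: "c1a1c1b2c1a1b2a2c1"
Compressed length: 18

18


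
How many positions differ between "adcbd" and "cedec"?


Comparing "adcbd" and "cedec" position by position:
  Position 0: 'a' vs 'c' => DIFFER
  Position 1: 'd' vs 'e' => DIFFER
  Position 2: 'c' vs 'd' => DIFFER
  Position 3: 'b' vs 'e' => DIFFER
  Position 4: 'd' vs 'c' => DIFFER
Positions that differ: 5

5


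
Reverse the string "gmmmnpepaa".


Input: gmmmnpepaa
Reading characters right to left:
  Position 9: 'a'
  Position 8: 'a'
  Position 7: 'p'
  Position 6: 'e'
  Position 5: 'p'
  Position 4: 'n'
  Position 3: 'm'
  Position 2: 'm'
  Position 1: 'm'
  Position 0: 'g'
Reversed: aapepnmmmg

aapepnmmmg


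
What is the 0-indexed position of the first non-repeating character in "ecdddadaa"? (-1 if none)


Input: ecdddadaa
Character frequencies:
  'a': 3
  'c': 1
  'd': 4
  'e': 1
Scanning left to right for freq == 1:
  Position 0 ('e'): unique! => answer = 0

0


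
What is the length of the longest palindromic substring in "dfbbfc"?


Input: "dfbbfc"
Checking substrings for palindromes:
  [1:5] "fbbf" (len 4) => palindrome
  [2:4] "bb" (len 2) => palindrome
Longest palindromic substring: "fbbf" with length 4

4


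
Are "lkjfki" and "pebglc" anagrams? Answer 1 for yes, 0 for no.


Strings: "lkjfki", "pebglc"
Sorted first:  fijkkl
Sorted second: bceglp
Differ at position 0: 'f' vs 'b' => not anagrams

0


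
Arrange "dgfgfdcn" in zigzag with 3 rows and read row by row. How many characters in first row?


Zigzag "dgfgfdcn" into 3 rows:
Placing characters:
  'd' => row 0
  'g' => row 1
  'f' => row 2
  'g' => row 1
  'f' => row 0
  'd' => row 1
  'c' => row 2
  'n' => row 1
Rows:
  Row 0: "df"
  Row 1: "ggdn"
  Row 2: "fc"
First row length: 2

2


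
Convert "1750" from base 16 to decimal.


Input: "1750" in base 16
Positional expansion:
  Digit '1' (value 1) x 16^3 = 4096
  Digit '7' (value 7) x 16^2 = 1792
  Digit '5' (value 5) x 16^1 = 80
  Digit '0' (value 0) x 16^0 = 0
Sum = 5968

5968


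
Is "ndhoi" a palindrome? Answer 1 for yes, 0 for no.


Input: ndhoi
Reversed: iohdn
  Compare pos 0 ('n') with pos 4 ('i'): MISMATCH
  Compare pos 1 ('d') with pos 3 ('o'): MISMATCH
Result: not a palindrome

0


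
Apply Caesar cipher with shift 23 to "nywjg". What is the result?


Caesar cipher: shift "nywjg" by 23
  'n' (pos 13) + 23 = pos 10 = 'k'
  'y' (pos 24) + 23 = pos 21 = 'v'
  'w' (pos 22) + 23 = pos 19 = 't'
  'j' (pos 9) + 23 = pos 6 = 'g'
  'g' (pos 6) + 23 = pos 3 = 'd'
Result: kvtgd

kvtgd


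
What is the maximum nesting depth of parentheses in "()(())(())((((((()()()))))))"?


Input: "()(())(())((((((()()()))))))"
Tracking depth:
  Position 0 '(': depth becomes 1
  Position 1 ')': depth becomes 0
  Position 2 '(': depth becomes 1
  Position 3 '(': depth becomes 2
  Position 4 ')': depth becomes 1
  Position 5 ')': depth becomes 0
  Position 6 '(': depth becomes 1
  Position 7 '(': depth becomes 2
  Position 8 ')': depth becomes 1
  Position 9 ')': depth becomes 0
  Position 10 '(': depth becomes 1
  Position 11 '(': depth becomes 2
  Position 12 '(': depth becomes 3
  Position 13 '(': depth becomes 4
  Position 14 '(': depth becomes 5
  Position 15 '(': depth becomes 6
  Position 16 '(': depth becomes 7
  Position 17 ')': depth becomes 6
  Position 18 '(': depth becomes 7
  Position 19 ')': depth becomes 6
  Position 20 '(': depth becomes 7
  Position 21 ')': depth becomes 6
  Position 22 ')': depth becomes 5
  Position 23 ')': depth becomes 4
  Position 24 ')': depth becomes 3
  Position 25 ')': depth becomes 2
  Position 26 ')': depth becomes 1
  Position 27 ')': depth becomes 0
Maximum depth reached: 7

7


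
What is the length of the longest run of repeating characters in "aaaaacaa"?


Input: "aaaaacaa"
Scanning for longest run:
  Position 1 ('a'): continues run of 'a', length=2
  Position 2 ('a'): continues run of 'a', length=3
  Position 3 ('a'): continues run of 'a', length=4
  Position 4 ('a'): continues run of 'a', length=5
  Position 5 ('c'): new char, reset run to 1
  Position 6 ('a'): new char, reset run to 1
  Position 7 ('a'): continues run of 'a', length=2
Longest run: 'a' with length 5

5


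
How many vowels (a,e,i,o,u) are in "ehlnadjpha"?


Input: ehlnadjpha
Checking each character:
  'e' at position 0: vowel (running total: 1)
  'h' at position 1: consonant
  'l' at position 2: consonant
  'n' at position 3: consonant
  'a' at position 4: vowel (running total: 2)
  'd' at position 5: consonant
  'j' at position 6: consonant
  'p' at position 7: consonant
  'h' at position 8: consonant
  'a' at position 9: vowel (running total: 3)
Total vowels: 3

3


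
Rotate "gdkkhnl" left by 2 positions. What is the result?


Input: "gdkkhnl", rotate left by 2
First 2 characters: "gd"
Remaining characters: "kkhnl"
Concatenate remaining + first: "kkhnl" + "gd" = "kkhnlgd"

kkhnlgd


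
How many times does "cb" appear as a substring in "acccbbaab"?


Searching for "cb" in "acccbbaab"
Scanning each position:
  Position 0: "ac" => no
  Position 1: "cc" => no
  Position 2: "cc" => no
  Position 3: "cb" => MATCH
  Position 4: "bb" => no
  Position 5: "ba" => no
  Position 6: "aa" => no
  Position 7: "ab" => no
Total occurrences: 1

1


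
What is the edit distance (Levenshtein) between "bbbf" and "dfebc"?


Computing edit distance: "bbbf" -> "dfebc"
DP table:
           d    f    e    b    c
      0    1    2    3    4    5
  b   1    1    2    3    3    4
  b   2    2    2    3    3    4
  b   3    3    3    3    3    4
  f   4    4    3    4    4    4
Edit distance = dp[4][5] = 4

4


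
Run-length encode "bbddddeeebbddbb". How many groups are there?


Input: bbddddeeebbddbb
Scanning for consecutive runs:
  Group 1: 'b' x 2 (positions 0-1)
  Group 2: 'd' x 4 (positions 2-5)
  Group 3: 'e' x 3 (positions 6-8)
  Group 4: 'b' x 2 (positions 9-10)
  Group 5: 'd' x 2 (positions 11-12)
  Group 6: 'b' x 2 (positions 13-14)
Total groups: 6

6


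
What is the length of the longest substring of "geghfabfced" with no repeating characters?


Input: "geghfabfced"
Sliding window (track last position of each char):
  Position 0 ('g'): window [0,0] length 1 -- new best
  Position 1 ('e'): window [0,1] length 2 -- new best
  Position 2 ('g'): repeat (last at 0), move window start to 1
  Position 2 ('g'): window [1,2] length 2
  Position 3 ('h'): window [1,3] length 3 -- new best
  Position 4 ('f'): window [1,4] length 4 -- new best
  Position 5 ('a'): window [1,5] length 5 -- new best
  Position 6 ('b'): window [1,6] length 6 -- new best
  Position 7 ('f'): repeat (last at 4), move window start to 5
  Position 7 ('f'): window [5,7] length 3
  Position 8 ('c'): window [5,8] length 4
  Position 9 ('e'): window [5,9] length 5
  Position 10 ('d'): window [5,10] length 6
Longest substring with no repeats: "eghfab" with length 6

6


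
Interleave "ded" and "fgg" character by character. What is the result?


Interleaving "ded" and "fgg":
  Position 0: 'd' from first, 'f' from second => "df"
  Position 1: 'e' from first, 'g' from second => "eg"
  Position 2: 'd' from first, 'g' from second => "dg"
Result: dfegdg

dfegdg


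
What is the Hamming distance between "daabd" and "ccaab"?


Comparing "daabd" and "ccaab" position by position:
  Position 0: 'd' vs 'c' => differ
  Position 1: 'a' vs 'c' => differ
  Position 2: 'a' vs 'a' => same
  Position 3: 'b' vs 'a' => differ
  Position 4: 'd' vs 'b' => differ
Total differences (Hamming distance): 4

4


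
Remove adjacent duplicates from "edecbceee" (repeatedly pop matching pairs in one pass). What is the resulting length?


Input: edecbceee
Stack-based adjacent duplicate removal:
  Read 'e': push. Stack: e
  Read 'd': push. Stack: ed
  Read 'e': push. Stack: ede
  Read 'c': push. Stack: edec
  Read 'b': push. Stack: edecb
  Read 'c': push. Stack: edecbc
  Read 'e': push. Stack: edecbce
  Read 'e': matches stack top 'e' => pop. Stack: edecbc
  Read 'e': push. Stack: edecbce
Final stack: "edecbce" (length 7)

7


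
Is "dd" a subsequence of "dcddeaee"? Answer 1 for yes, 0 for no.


Check if "dd" is a subsequence of "dcddeaee"
Greedy scan:
  Position 0 ('d'): matches sub[0] = 'd'
  Position 1 ('c'): no match needed
  Position 2 ('d'): matches sub[1] = 'd'
  Position 3 ('d'): no match needed
  Position 4 ('e'): no match needed
  Position 5 ('a'): no match needed
  Position 6 ('e'): no match needed
  Position 7 ('e'): no match needed
All 2 characters matched => is a subsequence

1


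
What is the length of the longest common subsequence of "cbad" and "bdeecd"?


LCS of "cbad" and "bdeecd"
DP table:
           b    d    e    e    c    d
      0    0    0    0    0    0    0
  c   0    0    0    0    0    1    1
  b   0    1    1    1    1    1    1
  a   0    1    1    1    1    1    1
  d   0    1    2    2    2    2    2
LCS length = dp[4][6] = 2

2


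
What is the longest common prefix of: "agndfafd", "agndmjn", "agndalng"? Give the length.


Words: agndfafd, agndmjn, agndalng
  Position 0: all 'a' => match
  Position 1: all 'g' => match
  Position 2: all 'n' => match
  Position 3: all 'd' => match
  Position 4: ('f', 'm', 'a') => mismatch, stop
LCP = "agnd" (length 4)

4


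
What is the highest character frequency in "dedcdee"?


Input: dedcdee
Character counts:
  'c': 1
  'd': 3
  'e': 3
Maximum frequency: 3

3


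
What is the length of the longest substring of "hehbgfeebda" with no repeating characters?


Input: "hehbgfeebda"
Sliding window (track last position of each char):
  Position 0 ('h'): window [0,0] length 1 -- new best
  Position 1 ('e'): window [0,1] length 2 -- new best
  Position 2 ('h'): repeat (last at 0), move window start to 1
  Position 2 ('h'): window [1,2] length 2
  Position 3 ('b'): window [1,3] length 3 -- new best
  Position 4 ('g'): window [1,4] length 4 -- new best
  Position 5 ('f'): window [1,5] length 5 -- new best
  Position 6 ('e'): repeat (last at 1), move window start to 2
  Position 6 ('e'): window [2,6] length 5
  Position 7 ('e'): repeat (last at 6), move window start to 7
  Position 7 ('e'): window [7,7] length 1
  Position 8 ('b'): window [7,8] length 2
  Position 9 ('d'): window [7,9] length 3
  Position 10 ('a'): window [7,10] length 4
Longest substring with no repeats: "ehbgf" with length 5

5


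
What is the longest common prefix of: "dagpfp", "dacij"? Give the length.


Words: dagpfp, dacij
  Position 0: all 'd' => match
  Position 1: all 'a' => match
  Position 2: ('g', 'c') => mismatch, stop
LCP = "da" (length 2)

2


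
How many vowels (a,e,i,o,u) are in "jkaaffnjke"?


Input: jkaaffnjke
Checking each character:
  'j' at position 0: consonant
  'k' at position 1: consonant
  'a' at position 2: vowel (running total: 1)
  'a' at position 3: vowel (running total: 2)
  'f' at position 4: consonant
  'f' at position 5: consonant
  'n' at position 6: consonant
  'j' at position 7: consonant
  'k' at position 8: consonant
  'e' at position 9: vowel (running total: 3)
Total vowels: 3

3


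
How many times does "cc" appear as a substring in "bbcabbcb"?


Searching for "cc" in "bbcabbcb"
Scanning each position:
  Position 0: "bb" => no
  Position 1: "bc" => no
  Position 2: "ca" => no
  Position 3: "ab" => no
  Position 4: "bb" => no
  Position 5: "bc" => no
  Position 6: "cb" => no
Total occurrences: 0

0


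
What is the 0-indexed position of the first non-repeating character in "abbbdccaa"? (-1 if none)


Input: abbbdccaa
Character frequencies:
  'a': 3
  'b': 3
  'c': 2
  'd': 1
Scanning left to right for freq == 1:
  Position 0 ('a'): freq=3, skip
  Position 1 ('b'): freq=3, skip
  Position 2 ('b'): freq=3, skip
  Position 3 ('b'): freq=3, skip
  Position 4 ('d'): unique! => answer = 4

4


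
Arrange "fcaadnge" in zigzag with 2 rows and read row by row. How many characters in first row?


Zigzag "fcaadnge" into 2 rows:
Placing characters:
  'f' => row 0
  'c' => row 1
  'a' => row 0
  'a' => row 1
  'd' => row 0
  'n' => row 1
  'g' => row 0
  'e' => row 1
Rows:
  Row 0: "fadg"
  Row 1: "cane"
First row length: 4

4


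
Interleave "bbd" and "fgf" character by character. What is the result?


Interleaving "bbd" and "fgf":
  Position 0: 'b' from first, 'f' from second => "bf"
  Position 1: 'b' from first, 'g' from second => "bg"
  Position 2: 'd' from first, 'f' from second => "df"
Result: bfbgdf

bfbgdf


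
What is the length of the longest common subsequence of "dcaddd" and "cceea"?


LCS of "dcaddd" and "cceea"
DP table:
           c    c    e    e    a
      0    0    0    0    0    0
  d   0    0    0    0    0    0
  c   0    1    1    1    1    1
  a   0    1    1    1    1    2
  d   0    1    1    1    1    2
  d   0    1    1    1    1    2
  d   0    1    1    1    1    2
LCS length = dp[6][5] = 2

2


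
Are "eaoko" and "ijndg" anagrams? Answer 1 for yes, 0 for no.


Strings: "eaoko", "ijndg"
Sorted first:  aekoo
Sorted second: dgijn
Differ at position 0: 'a' vs 'd' => not anagrams

0


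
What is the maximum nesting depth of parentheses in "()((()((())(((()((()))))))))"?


Input: "()((()((())(((()((()))))))))"
Tracking depth:
  Position 0 '(': depth becomes 1
  Position 1 ')': depth becomes 0
  Position 2 '(': depth becomes 1
  Position 3 '(': depth becomes 2
  Position 4 '(': depth becomes 3
  Position 5 ')': depth becomes 2
  Position 6 '(': depth becomes 3
  Position 7 '(': depth becomes 4
  Position 8 '(': depth becomes 5
  Position 9 ')': depth becomes 4
  Position 10 ')': depth becomes 3
  Position 11 '(': depth becomes 4
  Position 12 '(': depth becomes 5
  Position 13 '(': depth becomes 6
  Position 14 '(': depth becomes 7
  Position 15 ')': depth becomes 6
  Position 16 '(': depth becomes 7
  Position 17 '(': depth becomes 8
  Position 18 '(': depth becomes 9
  Position 19 ')': depth becomes 8
  Position 20 ')': depth becomes 7
  Position 21 ')': depth becomes 6
  Position 22 ')': depth becomes 5
  Position 23 ')': depth becomes 4
  Position 24 ')': depth becomes 3
  Position 25 ')': depth becomes 2
  Position 26 ')': depth becomes 1
  Position 27 ')': depth becomes 0
Maximum depth reached: 9

9


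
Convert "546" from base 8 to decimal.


Input: "546" in base 8
Positional expansion:
  Digit '5' (value 5) x 8^2 = 320
  Digit '4' (value 4) x 8^1 = 32
  Digit '6' (value 6) x 8^0 = 6
Sum = 358

358


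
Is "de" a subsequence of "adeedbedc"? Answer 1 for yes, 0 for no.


Check if "de" is a subsequence of "adeedbedc"
Greedy scan:
  Position 0 ('a'): no match needed
  Position 1 ('d'): matches sub[0] = 'd'
  Position 2 ('e'): matches sub[1] = 'e'
  Position 3 ('e'): no match needed
  Position 4 ('d'): no match needed
  Position 5 ('b'): no match needed
  Position 6 ('e'): no match needed
  Position 7 ('d'): no match needed
  Position 8 ('c'): no match needed
All 2 characters matched => is a subsequence

1


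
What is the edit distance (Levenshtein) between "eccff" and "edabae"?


Computing edit distance: "eccff" -> "edabae"
DP table:
           e    d    a    b    a    e
      0    1    2    3    4    5    6
  e   1    0    1    2    3    4    5
  c   2    1    1    2    3    4    5
  c   3    2    2    2    3    4    5
  f   4    3    3    3    3    4    5
  f   5    4    4    4    4    4    5
Edit distance = dp[5][6] = 5

5


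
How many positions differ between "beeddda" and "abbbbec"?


Comparing "beeddda" and "abbbbec" position by position:
  Position 0: 'b' vs 'a' => DIFFER
  Position 1: 'e' vs 'b' => DIFFER
  Position 2: 'e' vs 'b' => DIFFER
  Position 3: 'd' vs 'b' => DIFFER
  Position 4: 'd' vs 'b' => DIFFER
  Position 5: 'd' vs 'e' => DIFFER
  Position 6: 'a' vs 'c' => DIFFER
Positions that differ: 7

7


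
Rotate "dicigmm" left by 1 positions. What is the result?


Input: "dicigmm", rotate left by 1
First 1 characters: "d"
Remaining characters: "icigmm"
Concatenate remaining + first: "icigmm" + "d" = "icigmmd"

icigmmd


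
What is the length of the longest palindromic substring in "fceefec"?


Input: "fceefec"
Checking substrings for palindromes:
  [3:6] "efe" (len 3) => palindrome
  [2:4] "ee" (len 2) => palindrome
Longest palindromic substring: "efe" with length 3

3


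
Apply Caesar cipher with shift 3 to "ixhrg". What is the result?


Caesar cipher: shift "ixhrg" by 3
  'i' (pos 8) + 3 = pos 11 = 'l'
  'x' (pos 23) + 3 = pos 0 = 'a'
  'h' (pos 7) + 3 = pos 10 = 'k'
  'r' (pos 17) + 3 = pos 20 = 'u'
  'g' (pos 6) + 3 = pos 9 = 'j'
Result: lakuj

lakuj


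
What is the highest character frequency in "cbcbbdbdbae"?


Input: cbcbbdbdbae
Character counts:
  'a': 1
  'b': 5
  'c': 2
  'd': 2
  'e': 1
Maximum frequency: 5

5


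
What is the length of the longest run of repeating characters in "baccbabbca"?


Input: "baccbabbca"
Scanning for longest run:
  Position 1 ('a'): new char, reset run to 1
  Position 2 ('c'): new char, reset run to 1
  Position 3 ('c'): continues run of 'c', length=2
  Position 4 ('b'): new char, reset run to 1
  Position 5 ('a'): new char, reset run to 1
  Position 6 ('b'): new char, reset run to 1
  Position 7 ('b'): continues run of 'b', length=2
  Position 8 ('c'): new char, reset run to 1
  Position 9 ('a'): new char, reset run to 1
Longest run: 'c' with length 2

2


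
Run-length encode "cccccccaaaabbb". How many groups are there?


Input: cccccccaaaabbb
Scanning for consecutive runs:
  Group 1: 'c' x 7 (positions 0-6)
  Group 2: 'a' x 4 (positions 7-10)
  Group 3: 'b' x 3 (positions 11-13)
Total groups: 3

3


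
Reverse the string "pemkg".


Input: pemkg
Reading characters right to left:
  Position 4: 'g'
  Position 3: 'k'
  Position 2: 'm'
  Position 1: 'e'
  Position 0: 'p'
Reversed: gkmep

gkmep


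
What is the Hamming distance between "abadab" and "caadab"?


Comparing "abadab" and "caadab" position by position:
  Position 0: 'a' vs 'c' => differ
  Position 1: 'b' vs 'a' => differ
  Position 2: 'a' vs 'a' => same
  Position 3: 'd' vs 'd' => same
  Position 4: 'a' vs 'a' => same
  Position 5: 'b' vs 'b' => same
Total differences (Hamming distance): 2

2


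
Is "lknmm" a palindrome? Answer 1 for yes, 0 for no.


Input: lknmm
Reversed: mmnkl
  Compare pos 0 ('l') with pos 4 ('m'): MISMATCH
  Compare pos 1 ('k') with pos 3 ('m'): MISMATCH
Result: not a palindrome

0


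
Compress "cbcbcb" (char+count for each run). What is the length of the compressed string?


Input: cbcbcb
Runs:
  'c' x 1 => "c1"
  'b' x 1 => "b1"
  'c' x 1 => "c1"
  'b' x 1 => "b1"
  'c' x 1 => "c1"
  'b' x 1 => "b1"
Compressed: "c1b1c1b1c1b1"
Compressed length: 12

12


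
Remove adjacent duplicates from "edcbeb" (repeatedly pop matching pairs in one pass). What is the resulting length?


Input: edcbeb
Stack-based adjacent duplicate removal:
  Read 'e': push. Stack: e
  Read 'd': push. Stack: ed
  Read 'c': push. Stack: edc
  Read 'b': push. Stack: edcb
  Read 'e': push. Stack: edcbe
  Read 'b': push. Stack: edcbeb
Final stack: "edcbeb" (length 6)

6


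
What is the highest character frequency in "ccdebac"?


Input: ccdebac
Character counts:
  'a': 1
  'b': 1
  'c': 3
  'd': 1
  'e': 1
Maximum frequency: 3

3


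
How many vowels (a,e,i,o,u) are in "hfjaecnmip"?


Input: hfjaecnmip
Checking each character:
  'h' at position 0: consonant
  'f' at position 1: consonant
  'j' at position 2: consonant
  'a' at position 3: vowel (running total: 1)
  'e' at position 4: vowel (running total: 2)
  'c' at position 5: consonant
  'n' at position 6: consonant
  'm' at position 7: consonant
  'i' at position 8: vowel (running total: 3)
  'p' at position 9: consonant
Total vowels: 3

3


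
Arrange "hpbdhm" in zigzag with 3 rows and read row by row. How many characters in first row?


Zigzag "hpbdhm" into 3 rows:
Placing characters:
  'h' => row 0
  'p' => row 1
  'b' => row 2
  'd' => row 1
  'h' => row 0
  'm' => row 1
Rows:
  Row 0: "hh"
  Row 1: "pdm"
  Row 2: "b"
First row length: 2

2


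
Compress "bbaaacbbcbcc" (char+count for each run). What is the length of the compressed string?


Input: bbaaacbbcbcc
Runs:
  'b' x 2 => "b2"
  'a' x 3 => "a3"
  'c' x 1 => "c1"
  'b' x 2 => "b2"
  'c' x 1 => "c1"
  'b' x 1 => "b1"
  'c' x 2 => "c2"
Compressed: "b2a3c1b2c1b1c2"
Compressed length: 14

14


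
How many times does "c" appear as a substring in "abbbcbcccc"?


Searching for "c" in "abbbcbcccc"
Scanning each position:
  Position 0: "a" => no
  Position 1: "b" => no
  Position 2: "b" => no
  Position 3: "b" => no
  Position 4: "c" => MATCH
  Position 5: "b" => no
  Position 6: "c" => MATCH
  Position 7: "c" => MATCH
  Position 8: "c" => MATCH
  Position 9: "c" => MATCH
Total occurrences: 5

5


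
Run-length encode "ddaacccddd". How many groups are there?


Input: ddaacccddd
Scanning for consecutive runs:
  Group 1: 'd' x 2 (positions 0-1)
  Group 2: 'a' x 2 (positions 2-3)
  Group 3: 'c' x 3 (positions 4-6)
  Group 4: 'd' x 3 (positions 7-9)
Total groups: 4

4


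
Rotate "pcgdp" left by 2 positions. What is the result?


Input: "pcgdp", rotate left by 2
First 2 characters: "pc"
Remaining characters: "gdp"
Concatenate remaining + first: "gdp" + "pc" = "gdppc"

gdppc


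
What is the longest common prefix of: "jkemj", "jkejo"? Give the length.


Words: jkemj, jkejo
  Position 0: all 'j' => match
  Position 1: all 'k' => match
  Position 2: all 'e' => match
  Position 3: ('m', 'j') => mismatch, stop
LCP = "jke" (length 3)

3


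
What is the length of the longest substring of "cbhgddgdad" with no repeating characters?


Input: "cbhgddgdad"
Sliding window (track last position of each char):
  Position 0 ('c'): window [0,0] length 1 -- new best
  Position 1 ('b'): window [0,1] length 2 -- new best
  Position 2 ('h'): window [0,2] length 3 -- new best
  Position 3 ('g'): window [0,3] length 4 -- new best
  Position 4 ('d'): window [0,4] length 5 -- new best
  Position 5 ('d'): repeat (last at 4), move window start to 5
  Position 5 ('d'): window [5,5] length 1
  Position 6 ('g'): window [5,6] length 2
  Position 7 ('d'): repeat (last at 5), move window start to 6
  Position 7 ('d'): window [6,7] length 2
  Position 8 ('a'): window [6,8] length 3
  Position 9 ('d'): repeat (last at 7), move window start to 8
  Position 9 ('d'): window [8,9] length 2
Longest substring with no repeats: "cbhgd" with length 5

5


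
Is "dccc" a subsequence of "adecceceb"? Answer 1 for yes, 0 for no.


Check if "dccc" is a subsequence of "adecceceb"
Greedy scan:
  Position 0 ('a'): no match needed
  Position 1 ('d'): matches sub[0] = 'd'
  Position 2 ('e'): no match needed
  Position 3 ('c'): matches sub[1] = 'c'
  Position 4 ('c'): matches sub[2] = 'c'
  Position 5 ('e'): no match needed
  Position 6 ('c'): matches sub[3] = 'c'
  Position 7 ('e'): no match needed
  Position 8 ('b'): no match needed
All 4 characters matched => is a subsequence

1


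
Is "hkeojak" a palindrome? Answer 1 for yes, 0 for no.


Input: hkeojak
Reversed: kajoekh
  Compare pos 0 ('h') with pos 6 ('k'): MISMATCH
  Compare pos 1 ('k') with pos 5 ('a'): MISMATCH
  Compare pos 2 ('e') with pos 4 ('j'): MISMATCH
Result: not a palindrome

0


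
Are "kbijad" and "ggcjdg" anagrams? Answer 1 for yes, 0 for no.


Strings: "kbijad", "ggcjdg"
Sorted first:  abdijk
Sorted second: cdgggj
Differ at position 0: 'a' vs 'c' => not anagrams

0


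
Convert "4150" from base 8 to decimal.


Input: "4150" in base 8
Positional expansion:
  Digit '4' (value 4) x 8^3 = 2048
  Digit '1' (value 1) x 8^2 = 64
  Digit '5' (value 5) x 8^1 = 40
  Digit '0' (value 0) x 8^0 = 0
Sum = 2152

2152


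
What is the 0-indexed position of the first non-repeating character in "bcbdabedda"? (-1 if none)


Input: bcbdabedda
Character frequencies:
  'a': 2
  'b': 3
  'c': 1
  'd': 3
  'e': 1
Scanning left to right for freq == 1:
  Position 0 ('b'): freq=3, skip
  Position 1 ('c'): unique! => answer = 1

1


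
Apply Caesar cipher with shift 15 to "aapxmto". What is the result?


Caesar cipher: shift "aapxmto" by 15
  'a' (pos 0) + 15 = pos 15 = 'p'
  'a' (pos 0) + 15 = pos 15 = 'p'
  'p' (pos 15) + 15 = pos 4 = 'e'
  'x' (pos 23) + 15 = pos 12 = 'm'
  'm' (pos 12) + 15 = pos 1 = 'b'
  't' (pos 19) + 15 = pos 8 = 'i'
  'o' (pos 14) + 15 = pos 3 = 'd'
Result: ppembid

ppembid


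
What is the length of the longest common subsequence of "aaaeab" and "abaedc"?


LCS of "aaaeab" and "abaedc"
DP table:
           a    b    a    e    d    c
      0    0    0    0    0    0    0
  a   0    1    1    1    1    1    1
  a   0    1    1    2    2    2    2
  a   0    1    1    2    2    2    2
  e   0    1    1    2    3    3    3
  a   0    1    1    2    3    3    3
  b   0    1    2    2    3    3    3
LCS length = dp[6][6] = 3

3


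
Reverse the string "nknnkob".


Input: nknnkob
Reading characters right to left:
  Position 6: 'b'
  Position 5: 'o'
  Position 4: 'k'
  Position 3: 'n'
  Position 2: 'n'
  Position 1: 'k'
  Position 0: 'n'
Reversed: boknnkn

boknnkn


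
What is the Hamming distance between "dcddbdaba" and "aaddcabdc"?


Comparing "dcddbdaba" and "aaddcabdc" position by position:
  Position 0: 'd' vs 'a' => differ
  Position 1: 'c' vs 'a' => differ
  Position 2: 'd' vs 'd' => same
  Position 3: 'd' vs 'd' => same
  Position 4: 'b' vs 'c' => differ
  Position 5: 'd' vs 'a' => differ
  Position 6: 'a' vs 'b' => differ
  Position 7: 'b' vs 'd' => differ
  Position 8: 'a' vs 'c' => differ
Total differences (Hamming distance): 7

7
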